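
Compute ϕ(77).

Factor 77: 77 = 7 * 11.
φ(7) = 7 − 1 = 6.
φ(11) = 11 − 1 = 10.
Multiply: 6 · 10 = 60.

60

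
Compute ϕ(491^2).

φ(241081) = 241081 · (1 − 1/491)
       = 241081 · 490/491 = 240590.

240590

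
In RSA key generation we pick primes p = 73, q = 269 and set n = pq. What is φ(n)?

19296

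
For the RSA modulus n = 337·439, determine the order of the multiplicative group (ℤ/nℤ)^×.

147168

For distinct primes, φ(pq) = (p−1)(q−1) = 336 × 438 = 147168.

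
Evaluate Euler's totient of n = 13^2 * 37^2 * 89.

18285696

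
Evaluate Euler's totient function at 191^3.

6931390

φ(191^3) = 191^2·(191−1) = 36481·190 = 6931390.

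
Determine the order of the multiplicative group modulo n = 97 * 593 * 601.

34099200

φ(97) = 97 − 1 = 96.
φ(593) = 593 − 1 = 592.
φ(601) = 601 − 1 = 600.
Since φ is multiplicative, φ(34570121) = 96 · 592 · 600 = 34099200.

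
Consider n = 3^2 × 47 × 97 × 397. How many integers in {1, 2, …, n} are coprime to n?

10492416

φ(16289307) = 16289307 · (1 − 1/3) · (1 − 1/47) · (1 − 1/97) · (1 − 1/397)
       = 16289307 · 3497472/5429769 = 10492416.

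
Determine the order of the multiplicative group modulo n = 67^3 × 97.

φ(67^3) = 67^2·(67−1) = 4489·66 = 296274.
φ(97) = 97 − 1 = 96.
φ(29174011) = 296274 × 96 = 28442304.

28442304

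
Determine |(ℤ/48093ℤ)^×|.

28160

First factor: 48093 = 3 · 17 · 23 · 41.
φ(3) = 3 − 1 = 2.
φ(17) = 17 − 1 = 16.
φ(23) = 23 − 1 = 22.
φ(41) = 41 − 1 = 40.
φ(48093) = 2 × 16 × 22 × 40 = 28160.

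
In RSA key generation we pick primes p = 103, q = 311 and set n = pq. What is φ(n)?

φ(103) = 103 − 1 = 102.
φ(311) = 311 − 1 = 310.
Since φ is multiplicative, φ(32033) = 102 · 310 = 31620.

31620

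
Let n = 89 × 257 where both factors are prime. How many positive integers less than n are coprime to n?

22528

For distinct primes, φ(pq) = (p−1)(q−1) = 88 × 256 = 22528.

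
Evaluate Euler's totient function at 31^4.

893730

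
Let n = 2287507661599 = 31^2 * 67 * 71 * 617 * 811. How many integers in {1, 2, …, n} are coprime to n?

2143831536000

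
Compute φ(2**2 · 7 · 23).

264

φ(644) = 644 · (1 − 1/2) · (1 − 1/7) · (1 − 1/23)
       = 644 · 132/322 = 264.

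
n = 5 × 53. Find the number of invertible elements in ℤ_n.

208

φ(5) = 5 − 1 = 4.
φ(53) = 53 − 1 = 52.
φ(265) = 4 × 52 = 208.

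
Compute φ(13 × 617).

φ(13) = 13 − 1 = 12.
φ(617) = 617 − 1 = 616.
φ(8021) = 12 × 616 = 7392.

7392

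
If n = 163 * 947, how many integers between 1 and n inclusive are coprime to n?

φ(163) = 163 − 1 = 162.
φ(947) = 947 − 1 = 946.
Multiply: 162 · 946 = 153252.

153252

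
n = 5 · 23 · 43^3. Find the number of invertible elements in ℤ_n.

φ(5) = 5 − 1 = 4.
φ(23) = 23 − 1 = 22.
φ(43^3) = 43^3 − 43^2 = 79507 − 1849 = 77658.
Multiply: 4 · 22 · 77658 = 6833904.

6833904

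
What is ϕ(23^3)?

φ(23^3) = 23^2·(23−1) = 529·22 = 11638.

11638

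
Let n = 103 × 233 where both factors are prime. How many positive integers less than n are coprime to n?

23664

For distinct primes, φ(pq) = (p−1)(q−1) = 102 × 232 = 23664.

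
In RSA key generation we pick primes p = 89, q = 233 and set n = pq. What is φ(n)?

φ(pq) = (p−1)(q−1) = 88 · 232 = 20416.

20416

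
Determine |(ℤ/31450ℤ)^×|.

11520

Prime factorization: 31450 = 2 · 5^2 · 17 · 37.
φ(31450) = 31450 · (1 − 1/2) · (1 − 1/5) · (1 − 1/17) · (1 − 1/37)
       = 31450 · 2304/6290 = 11520.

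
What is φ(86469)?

51840

Factor 86469: 86469 = 3 × 19 × 37 × 41.
φ(86469) = 86469 · (1 − 1/3) · (1 − 1/19) · (1 − 1/37) · (1 − 1/41)
       = 86469 · 51840/86469 = 51840.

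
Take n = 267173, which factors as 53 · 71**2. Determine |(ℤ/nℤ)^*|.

φ(267173) = 267173 · (1 − 1/53) · (1 − 1/71)
       = 267173 · 3640/3763 = 258440.

258440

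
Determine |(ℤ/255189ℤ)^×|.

142560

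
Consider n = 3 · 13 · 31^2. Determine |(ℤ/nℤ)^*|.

φ(37479) = 37479 · (1 − 1/3) · (1 − 1/13) · (1 − 1/31)
       = 37479 · 720/1209 = 22320.

22320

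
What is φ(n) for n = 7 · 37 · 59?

12528

φ(7) = 7 − 1 = 6.
φ(37) = 37 − 1 = 36.
φ(59) = 59 − 1 = 58.
Multiply: 6 · 36 · 58 = 12528.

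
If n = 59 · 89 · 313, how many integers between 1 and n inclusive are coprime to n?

1592448

φ(1643563) = 1643563 · (1 − 1/59) · (1 − 1/89) · (1 − 1/313)
       = 1643563 · 1592448/1643563 = 1592448.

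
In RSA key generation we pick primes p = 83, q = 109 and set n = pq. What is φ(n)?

φ(83) = 83 − 1 = 82.
φ(109) = 109 − 1 = 108.
Multiply: 82 · 108 = 8856.

8856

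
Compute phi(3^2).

φ(9) = 9 · (1 − 1/3)
       = 9 · 2/3 = 6.

6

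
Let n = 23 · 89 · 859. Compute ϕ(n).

φ(23) = 23 − 1 = 22.
φ(89) = 89 − 1 = 88.
φ(859) = 859 − 1 = 858.
Multiply: 22 · 88 · 858 = 1661088.

1661088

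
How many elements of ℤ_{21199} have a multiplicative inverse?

Factor 21199: 21199 = 17 · 29 · 43.
φ(21199) = 21199 · (1 − 1/17) · (1 − 1/29) · (1 − 1/43)
       = 21199 · 18816/21199 = 18816.

18816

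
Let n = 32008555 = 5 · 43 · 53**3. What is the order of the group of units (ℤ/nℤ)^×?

24539424

φ(32008555) = 32008555 · (1 − 1/5) · (1 − 1/43) · (1 − 1/53)
       = 32008555 · 8736/11395 = 24539424.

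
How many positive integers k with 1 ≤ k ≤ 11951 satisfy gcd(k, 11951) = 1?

10368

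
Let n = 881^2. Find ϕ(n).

775280

φ(881^2) = 881^1·(881−1) = 881·880 = 775280.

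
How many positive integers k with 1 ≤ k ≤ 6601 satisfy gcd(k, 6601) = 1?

6601 = 7 · 23 · 41.
φ(6601) = 6601 · (1 − 1/7) · (1 − 1/23) · (1 − 1/41)
       = 6601 · 5280/6601 = 5280.

5280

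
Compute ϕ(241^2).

57840

φ(58081) = 58081 · (1 − 1/241)
       = 58081 · 240/241 = 57840.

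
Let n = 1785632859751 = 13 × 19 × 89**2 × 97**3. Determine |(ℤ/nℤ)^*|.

φ(1785632859751) = 1785632859751 · (1 − 1/13) · (1 − 1/19) · (1 − 1/89) · (1 − 1/97)
       = 1785632859751 · 1824768/2132351 = 1528062547968.

1528062547968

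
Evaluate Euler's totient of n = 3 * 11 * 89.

1760

φ(3) = 3 − 1 = 2.
φ(11) = 11 − 1 = 10.
φ(89) = 89 − 1 = 88.
φ(2937) = 2 × 10 × 88 = 1760.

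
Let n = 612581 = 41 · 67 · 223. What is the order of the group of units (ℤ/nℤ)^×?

φ(41) = 41 − 1 = 40.
φ(67) = 67 − 1 = 66.
φ(223) = 223 − 1 = 222.
Multiply: 40 · 66 · 222 = 586080.

586080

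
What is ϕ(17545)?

12320

First factor: 17545 = 5 · 11**2 · 29.
φ(17545) = 17545 · (1 − 1/5) · (1 − 1/11) · (1 − 1/29)
       = 17545 · 1120/1595 = 12320.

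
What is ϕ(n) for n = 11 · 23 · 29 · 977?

φ(11) = 11 − 1 = 10.
φ(23) = 23 − 1 = 22.
φ(29) = 29 − 1 = 28.
φ(977) = 977 − 1 = 976.
Since φ is multiplicative, φ(7168249) = 10 · 22 · 28 · 976 = 6012160.

6012160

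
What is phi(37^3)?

49284

φ(37^3) = 37^3 − 37^2 = 50653 − 1369 = 49284.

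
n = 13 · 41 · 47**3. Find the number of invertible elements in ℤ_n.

φ(55337659) = 55337659 · (1 − 1/13) · (1 − 1/41) · (1 − 1/47)
       = 55337659 · 22080/25051 = 48774720.

48774720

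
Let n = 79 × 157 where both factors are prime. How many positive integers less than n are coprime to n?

φ(79) = 79 − 1 = 78.
φ(157) = 157 − 1 = 156.
Since φ is multiplicative, φ(12403) = 78 · 156 = 12168.

12168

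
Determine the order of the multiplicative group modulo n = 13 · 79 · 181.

φ(13) = 13 − 1 = 12.
φ(79) = 79 − 1 = 78.
φ(181) = 181 − 1 = 180.
Multiply: 12 · 78 · 180 = 168480.

168480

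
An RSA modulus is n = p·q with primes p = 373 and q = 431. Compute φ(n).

φ(n) = (p − 1)(q − 1) = (373−1)(431−1) = 372·430 = 159960.

159960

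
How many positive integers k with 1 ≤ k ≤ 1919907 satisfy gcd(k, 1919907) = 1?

1919907 = 3^2 · 11^2 · 41 · 43.
φ(3^2) = 3^2 − 3^1 = 9 − 3 = 6.
φ(11^2) = 11^2 − 11^1 = 121 − 11 = 110.
φ(41) = 41 − 1 = 40.
φ(43) = 43 − 1 = 42.
Multiply: 6 · 110 · 40 · 42 = 1108800.

1108800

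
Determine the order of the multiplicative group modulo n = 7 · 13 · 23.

1584

φ(7) = 7 − 1 = 6.
φ(13) = 13 − 1 = 12.
φ(23) = 23 − 1 = 22.
φ(2093) = 6 × 12 × 22 = 1584.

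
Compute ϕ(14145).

7040

Factor 14145: 14145 = 3 · 5 · 23 · 41.
φ(3) = 3 − 1 = 2.
φ(5) = 5 − 1 = 4.
φ(23) = 23 − 1 = 22.
φ(41) = 41 − 1 = 40.
Since φ is multiplicative, φ(14145) = 2 · 4 · 22 · 40 = 7040.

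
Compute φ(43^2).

φ(43^2) = 43^1·(43−1) = 43·42 = 1806.

1806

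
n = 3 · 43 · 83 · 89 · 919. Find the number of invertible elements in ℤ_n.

556440192

φ(875736237) = 875736237 · (1 − 1/3) · (1 − 1/43) · (1 − 1/83) · (1 − 1/89) · (1 − 1/919)
       = 875736237 · 556440192/875736237 = 556440192.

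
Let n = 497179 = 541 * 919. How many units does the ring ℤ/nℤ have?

495720

φ(541) = 541 − 1 = 540.
φ(919) = 919 − 1 = 918.
Since φ is multiplicative, φ(497179) = 540 · 918 = 495720.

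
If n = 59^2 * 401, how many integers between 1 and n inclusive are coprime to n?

1368800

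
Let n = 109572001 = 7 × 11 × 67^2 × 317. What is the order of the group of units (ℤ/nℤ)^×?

83841120

φ(7) = 7 − 1 = 6.
φ(11) = 11 − 1 = 10.
φ(67^2) = 67^2 − 67^1 = 4489 − 67 = 4422.
φ(317) = 317 − 1 = 316.
Multiply: 6 · 10 · 4422 · 316 = 83841120.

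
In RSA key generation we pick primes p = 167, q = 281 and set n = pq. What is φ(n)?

φ(n) = (p − 1)(q − 1) = (167−1)(281−1) = 166·280 = 46480.

46480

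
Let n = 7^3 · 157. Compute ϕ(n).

45864

φ(7^3) = 7^3 − 7^2 = 343 − 49 = 294.
φ(157) = 157 − 1 = 156.
φ(53851) = 294 × 156 = 45864.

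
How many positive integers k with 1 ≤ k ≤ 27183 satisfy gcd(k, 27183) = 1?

15360

Factor 27183: 27183 = 3 · 13 · 17 · 41.
φ(3) = 3 − 1 = 2.
φ(13) = 13 − 1 = 12.
φ(17) = 17 − 1 = 16.
φ(41) = 41 − 1 = 40.
Multiply: 2 · 12 · 16 · 40 = 15360.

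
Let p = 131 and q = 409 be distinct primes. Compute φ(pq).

φ(pq) = (p−1)(q−1) = 130 · 408 = 53040.

53040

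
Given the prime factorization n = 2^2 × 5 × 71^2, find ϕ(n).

39760

φ(2^2) = 2^1·(2−1) = 2·1 = 2.
φ(5) = 5 − 1 = 4.
φ(71^2) = 71^2 − 71^1 = 5041 − 71 = 4970.
Multiply: 2 · 4 · 4970 = 39760.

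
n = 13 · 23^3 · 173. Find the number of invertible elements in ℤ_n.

φ(13) = 13 − 1 = 12.
φ(23^3) = 23^2·(23−1) = 529·22 = 11638.
φ(173) = 173 − 1 = 172.
Multiply: 12 · 11638 · 172 = 24020832.

24020832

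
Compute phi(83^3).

564898

φ(83^3) = 83^2·(83−1) = 6889·82 = 564898.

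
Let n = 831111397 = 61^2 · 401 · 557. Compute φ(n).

813984000

φ(61^2) = 61^1·(61−1) = 61·60 = 3660.
φ(401) = 401 − 1 = 400.
φ(557) = 557 − 1 = 556.
φ(831111397) = 3660 × 400 × 556 = 813984000.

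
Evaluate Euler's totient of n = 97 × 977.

93696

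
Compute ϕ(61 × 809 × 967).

46831680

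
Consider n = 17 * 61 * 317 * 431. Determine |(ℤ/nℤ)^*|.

φ(141682199) = 141682199 · (1 − 1/17) · (1 − 1/61) · (1 − 1/317) · (1 − 1/431)
       = 141682199 · 130444800/141682199 = 130444800.

130444800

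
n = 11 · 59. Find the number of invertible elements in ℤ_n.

580

φ(649) = 649 · (1 − 1/11) · (1 − 1/59)
       = 649 · 580/649 = 580.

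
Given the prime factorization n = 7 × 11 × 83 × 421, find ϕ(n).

2066400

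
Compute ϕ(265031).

Prime factorization: 265031 = 13 · 19 · 29 · 37.
φ(13) = 13 − 1 = 12.
φ(19) = 19 − 1 = 18.
φ(29) = 29 − 1 = 28.
φ(37) = 37 − 1 = 36.
Multiply: 12 · 18 · 28 · 36 = 217728.

217728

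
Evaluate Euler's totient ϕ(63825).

63825 = 3 · 5^2 · 23 · 37.
φ(3) = 3 − 1 = 2.
φ(5^2) = 5^1·(5−1) = 5·4 = 20.
φ(23) = 23 − 1 = 22.
φ(37) = 37 − 1 = 36.
Multiply: 2 · 20 · 22 · 36 = 31680.

31680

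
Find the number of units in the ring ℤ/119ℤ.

96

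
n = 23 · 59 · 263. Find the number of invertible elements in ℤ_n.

334312

φ(23) = 23 − 1 = 22.
φ(59) = 59 − 1 = 58.
φ(263) = 263 − 1 = 262.
Since φ is multiplicative, φ(356891) = 22 · 58 · 262 = 334312.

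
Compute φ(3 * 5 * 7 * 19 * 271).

φ(540645) = 540645 · (1 − 1/3) · (1 − 1/5) · (1 − 1/7) · (1 − 1/19) · (1 − 1/271)
       = 540645 · 233280/540645 = 233280.

233280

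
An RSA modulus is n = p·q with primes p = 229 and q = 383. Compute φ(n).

φ(pq) = (p−1)(q−1) = 228 · 382 = 87096.

87096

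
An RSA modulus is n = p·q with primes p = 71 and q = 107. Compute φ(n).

φ(71) = 71 − 1 = 70.
φ(107) = 107 − 1 = 106.
Since φ is multiplicative, φ(7597) = 70 · 106 = 7420.

7420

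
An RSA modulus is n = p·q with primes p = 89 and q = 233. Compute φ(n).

φ(89) = 89 − 1 = 88.
φ(233) = 233 − 1 = 232.
Since φ is multiplicative, φ(20737) = 88 · 232 = 20416.

20416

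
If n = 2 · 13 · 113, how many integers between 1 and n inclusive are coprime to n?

1344

φ(2) = 2 − 1 = 1.
φ(13) = 13 − 1 = 12.
φ(113) = 113 − 1 = 112.
φ(2938) = 1 × 12 × 112 = 1344.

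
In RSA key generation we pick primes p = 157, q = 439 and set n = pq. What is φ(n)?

For distinct primes, φ(pq) = (p−1)(q−1) = 156 × 438 = 68328.

68328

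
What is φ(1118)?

504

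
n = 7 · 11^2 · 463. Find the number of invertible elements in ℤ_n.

φ(7) = 7 − 1 = 6.
φ(11^2) = 11^1·(11−1) = 11·10 = 110.
φ(463) = 463 − 1 = 462.
Multiply: 6 · 110 · 462 = 304920.

304920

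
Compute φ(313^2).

φ(313^2) = 313^2 − 313^1 = 97969 − 313 = 97656.

97656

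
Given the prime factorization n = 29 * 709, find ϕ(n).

φ(29) = 29 − 1 = 28.
φ(709) = 709 − 1 = 708.
Multiply: 28 · 708 = 19824.

19824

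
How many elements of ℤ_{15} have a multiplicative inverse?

8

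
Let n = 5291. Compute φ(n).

4320

Factor 5291: 5291 = 11 · 13 · 37.
φ(11) = 11 − 1 = 10.
φ(13) = 13 − 1 = 12.
φ(37) = 37 − 1 = 36.
Multiply: 10 · 12 · 36 = 4320.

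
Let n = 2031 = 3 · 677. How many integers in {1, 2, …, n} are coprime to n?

φ(3) = 3 − 1 = 2.
φ(677) = 677 − 1 = 676.
Since φ is multiplicative, φ(2031) = 2 · 676 = 1352.

1352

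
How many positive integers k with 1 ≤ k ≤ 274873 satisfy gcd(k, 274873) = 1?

Prime factorization: 274873 = 17 * 19 * 23 * 37.
φ(274873) = 274873 · (1 − 1/17) · (1 − 1/19) · (1 − 1/23) · (1 − 1/37)
       = 274873 · 228096/274873 = 228096.

228096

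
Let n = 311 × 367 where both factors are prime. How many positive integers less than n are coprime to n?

φ(pq) = (p−1)(q−1) = 310 · 366 = 113460.

113460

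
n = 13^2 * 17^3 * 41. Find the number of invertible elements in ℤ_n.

28853760

φ(13^2) = 13^2 − 13^1 = 169 − 13 = 156.
φ(17^3) = 17^3 − 17^2 = 4913 − 289 = 4624.
φ(41) = 41 − 1 = 40.
Since φ is multiplicative, φ(34042177) = 156 · 4624 · 40 = 28853760.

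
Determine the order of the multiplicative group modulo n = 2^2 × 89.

φ(356) = 356 · (1 − 1/2) · (1 − 1/89)
       = 356 · 88/178 = 176.

176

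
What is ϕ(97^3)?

903264

φ(912673) = 912673 · (1 − 1/97)
       = 912673 · 96/97 = 903264.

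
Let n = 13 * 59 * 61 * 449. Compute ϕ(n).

18708480

φ(13) = 13 − 1 = 12.
φ(59) = 59 − 1 = 58.
φ(61) = 61 − 1 = 60.
φ(449) = 449 − 1 = 448.
Multiply: 12 · 58 · 60 · 448 = 18708480.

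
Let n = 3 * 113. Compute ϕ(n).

φ(3) = 3 − 1 = 2.
φ(113) = 113 − 1 = 112.
Multiply: 2 · 112 = 224.

224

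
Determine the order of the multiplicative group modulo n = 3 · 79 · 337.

52416

φ(3) = 3 − 1 = 2.
φ(79) = 79 − 1 = 78.
φ(337) = 337 − 1 = 336.
Multiply: 2 · 78 · 336 = 52416.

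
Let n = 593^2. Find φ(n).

φ(351649) = 351649 · (1 − 1/593)
       = 351649 · 592/593 = 351056.

351056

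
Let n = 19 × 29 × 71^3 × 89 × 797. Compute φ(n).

φ(13988623230613) = 13988623230613 · (1 − 1/19) · (1 − 1/29) · (1 − 1/71) · (1 − 1/89) · (1 − 1/797)
       = 13988623230613 · 2471293440/2774969893 = 12457790231040.

12457790231040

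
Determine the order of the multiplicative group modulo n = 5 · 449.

1792

φ(2245) = 2245 · (1 − 1/5) · (1 − 1/449)
       = 2245 · 1792/2245 = 1792.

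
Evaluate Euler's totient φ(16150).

Factor 16150: 16150 = 2 * 5^2 * 17 * 19.
φ(2) = 2 − 1 = 1.
φ(5^2) = 5^1·(5−1) = 5·4 = 20.
φ(17) = 17 − 1 = 16.
φ(19) = 19 − 1 = 18.
Since φ is multiplicative, φ(16150) = 1 · 20 · 16 · 18 = 5760.

5760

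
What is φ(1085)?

Prime factorization: 1085 = 5 * 7 * 31.
φ(1085) = 1085 · (1 − 1/5) · (1 − 1/7) · (1 − 1/31)
       = 1085 · 720/1085 = 720.

720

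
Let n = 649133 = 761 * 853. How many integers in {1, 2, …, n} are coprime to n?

647520

φ(649133) = 649133 · (1 − 1/761) · (1 − 1/853)
       = 649133 · 647520/649133 = 647520.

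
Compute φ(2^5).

16

φ(32) = 32 · (1 − 1/2)
       = 32 · 1/2 = 16.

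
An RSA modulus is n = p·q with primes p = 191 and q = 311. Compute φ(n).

φ(n) = (p − 1)(q − 1) = (191−1)(311−1) = 190·310 = 58900.

58900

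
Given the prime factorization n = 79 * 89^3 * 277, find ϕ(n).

φ(79) = 79 − 1 = 78.
φ(89^3) = 89^2·(89−1) = 7921·88 = 697048.
φ(277) = 277 − 1 = 276.
Multiply: 78 · 697048 · 276 = 15006049344.

15006049344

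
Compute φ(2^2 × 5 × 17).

128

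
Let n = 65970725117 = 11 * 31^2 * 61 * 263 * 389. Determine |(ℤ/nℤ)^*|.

φ(65970725117) = 65970725117 · (1 − 1/11) · (1 − 1/31) · (1 − 1/61) · (1 − 1/263) · (1 − 1/389)
       = 65970725117 · 1829808000/2128087907 = 56724048000.

56724048000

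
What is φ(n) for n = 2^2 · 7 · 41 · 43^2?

φ(2^2) = 2^1·(2−1) = 2·1 = 2.
φ(7) = 7 − 1 = 6.
φ(41) = 41 − 1 = 40.
φ(43^2) = 43^2 − 43^1 = 1849 − 43 = 1806.
φ(2122652) = 2 × 6 × 40 × 1806 = 866880.

866880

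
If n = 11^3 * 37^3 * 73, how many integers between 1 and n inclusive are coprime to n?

4293622080

φ(11^3) = 11^3 − 11^2 = 1331 − 121 = 1210.
φ(37^3) = 37^2·(37−1) = 1369·36 = 49284.
φ(73) = 73 − 1 = 72.
Since φ is multiplicative, φ(4921597439) = 1210 · 49284 · 72 = 4293622080.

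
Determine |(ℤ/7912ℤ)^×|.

First factor: 7912 = 2^3 × 23 × 43.
φ(7912) = 7912 · (1 − 1/2) · (1 − 1/23) · (1 − 1/43)
       = 7912 · 924/1978 = 3696.

3696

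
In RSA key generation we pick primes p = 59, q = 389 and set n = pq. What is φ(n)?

φ(n) = (p − 1)(q − 1) = (59−1)(389−1) = 58·388 = 22504.

22504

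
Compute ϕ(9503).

8064

9503 = 13 · 17 · 43.
φ(13) = 13 − 1 = 12.
φ(17) = 17 − 1 = 16.
φ(43) = 43 − 1 = 42.
Multiply: 12 · 16 · 42 = 8064.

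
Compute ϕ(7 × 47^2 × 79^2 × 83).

φ(8009880389) = 8009880389 · (1 − 1/7) · (1 − 1/47) · (1 − 1/79) · (1 − 1/83)
       = 8009880389 · 1765296/2157253 = 6554544048.

6554544048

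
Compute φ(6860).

6860 = 2^2 · 5 · 7^3.
φ(6860) = 6860 · (1 − 1/2) · (1 − 1/5) · (1 − 1/7)
       = 6860 · 24/70 = 2352.

2352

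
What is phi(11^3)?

φ(11^3) = 11^2·(11−1) = 121·10 = 1210.

1210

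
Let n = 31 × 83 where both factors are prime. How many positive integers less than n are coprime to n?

φ(pq) = (p−1)(q−1) = 30 · 82 = 2460.

2460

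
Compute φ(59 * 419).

24244

φ(59) = 59 − 1 = 58.
φ(419) = 419 − 1 = 418.
φ(24721) = 58 × 418 = 24244.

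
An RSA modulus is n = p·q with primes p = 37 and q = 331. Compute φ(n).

φ(12247) = 12247 · (1 − 1/37) · (1 − 1/331)
       = 12247 · 11880/12247 = 11880.

11880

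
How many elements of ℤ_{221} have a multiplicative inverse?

Factor 221: 221 = 13 · 17.
φ(221) = 221 · (1 − 1/13) · (1 − 1/17)
       = 221 · 192/221 = 192.

192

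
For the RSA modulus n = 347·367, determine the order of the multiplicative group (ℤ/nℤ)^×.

φ(pq) = (p−1)(q−1) = 346 · 366 = 126636.

126636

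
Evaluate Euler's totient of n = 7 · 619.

φ(7) = 7 − 1 = 6.
φ(619) = 619 − 1 = 618.
Since φ is multiplicative, φ(4333) = 6 · 618 = 3708.

3708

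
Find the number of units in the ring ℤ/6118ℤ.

2376

6118 = 2 · 7 · 19 · 23.
φ(6118) = 6118 · (1 − 1/2) · (1 − 1/7) · (1 − 1/19) · (1 − 1/23)
       = 6118 · 2376/6118 = 2376.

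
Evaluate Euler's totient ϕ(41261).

36300

Prime factorization: 41261 = 11^3 * 31.
φ(11^3) = 11^3 − 11^2 = 1331 − 121 = 1210.
φ(31) = 31 − 1 = 30.
φ(41261) = 1210 × 30 = 36300.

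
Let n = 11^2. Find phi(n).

φ(11^2) = 11^2 − 11^1 = 121 − 11 = 110.

110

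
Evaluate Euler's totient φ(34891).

First factor: 34891 = 23 · 37 · 41.
φ(34891) = 34891 · (1 − 1/23) · (1 − 1/37) · (1 − 1/41)
       = 34891 · 31680/34891 = 31680.

31680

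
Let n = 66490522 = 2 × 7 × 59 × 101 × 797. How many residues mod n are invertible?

27700800

φ(66490522) = 66490522 · (1 − 1/2) · (1 − 1/7) · (1 − 1/59) · (1 − 1/101) · (1 − 1/797)
       = 66490522 · 27700800/66490522 = 27700800.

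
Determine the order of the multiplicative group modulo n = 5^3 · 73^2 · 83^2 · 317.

1130405817600

φ(5^3) = 5^2·(5−1) = 25·4 = 100.
φ(73^2) = 73^2 − 73^1 = 5329 − 73 = 5256.
φ(83^2) = 83^2 − 83^1 = 6889 − 83 = 6806.
φ(317) = 317 − 1 = 316.
φ(1454692434625) = 100 × 5256 × 6806 × 316 = 1130405817600.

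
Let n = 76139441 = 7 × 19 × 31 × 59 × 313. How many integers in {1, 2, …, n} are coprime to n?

58631040

φ(7) = 7 − 1 = 6.
φ(19) = 19 − 1 = 18.
φ(31) = 31 − 1 = 30.
φ(59) = 59 − 1 = 58.
φ(313) = 313 − 1 = 312.
φ(76139441) = 6 × 18 × 30 × 58 × 312 = 58631040.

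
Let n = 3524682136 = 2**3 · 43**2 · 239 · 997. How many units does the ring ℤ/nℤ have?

φ(2^3) = 2^3 − 2^2 = 8 − 4 = 4.
φ(43^2) = 43^2 − 43^1 = 1849 − 43 = 1806.
φ(239) = 239 − 1 = 238.
φ(997) = 997 − 1 = 996.
φ(3524682136) = 4 × 1806 × 238 × 996 = 1712434752.

1712434752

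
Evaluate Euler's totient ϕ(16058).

6480

First factor: 16058 = 2 · 7 · 31 · 37.
φ(2) = 2 − 1 = 1.
φ(7) = 7 − 1 = 6.
φ(31) = 31 − 1 = 30.
φ(37) = 37 − 1 = 36.
Since φ is multiplicative, φ(16058) = 1 · 6 · 30 · 36 = 6480.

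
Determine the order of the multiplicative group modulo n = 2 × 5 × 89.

352

φ(890) = 890 · (1 − 1/2) · (1 − 1/5) · (1 − 1/89)
       = 890 · 352/890 = 352.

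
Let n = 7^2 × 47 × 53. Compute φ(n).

100464

φ(122059) = 122059 · (1 − 1/7) · (1 − 1/47) · (1 − 1/53)
       = 122059 · 14352/17437 = 100464.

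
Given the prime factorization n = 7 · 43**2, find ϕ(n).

10836

φ(12943) = 12943 · (1 − 1/7) · (1 − 1/43)
       = 12943 · 252/301 = 10836.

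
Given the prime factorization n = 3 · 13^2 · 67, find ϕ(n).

φ(33969) = 33969 · (1 − 1/3) · (1 − 1/13) · (1 − 1/67)
       = 33969 · 1584/2613 = 20592.

20592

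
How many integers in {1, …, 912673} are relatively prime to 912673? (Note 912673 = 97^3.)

903264

φ(97^3) = 97^3 − 97^2 = 912673 − 9409 = 903264.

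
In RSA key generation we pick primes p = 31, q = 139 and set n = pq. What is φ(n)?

4140

φ(pq) = (p−1)(q−1) = 30 · 138 = 4140.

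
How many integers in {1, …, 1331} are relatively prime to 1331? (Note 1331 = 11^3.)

φ(1331) = 1331 · (1 − 1/11)
       = 1331 · 10/11 = 1210.

1210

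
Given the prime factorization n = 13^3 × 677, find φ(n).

φ(1487369) = 1487369 · (1 − 1/13) · (1 − 1/677)
       = 1487369 · 8112/8801 = 1370928.

1370928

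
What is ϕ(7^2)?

42

φ(49) = 49 · (1 − 1/7)
       = 49 · 6/7 = 42.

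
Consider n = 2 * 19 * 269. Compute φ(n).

4824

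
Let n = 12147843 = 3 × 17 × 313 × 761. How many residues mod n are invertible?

φ(3) = 3 − 1 = 2.
φ(17) = 17 − 1 = 16.
φ(313) = 313 − 1 = 312.
φ(761) = 761 − 1 = 760.
Multiply: 2 · 16 · 312 · 760 = 7587840.

7587840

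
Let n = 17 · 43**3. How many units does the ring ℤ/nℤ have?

φ(17) = 17 − 1 = 16.
φ(43^3) = 43^3 − 43^2 = 79507 − 1849 = 77658.
φ(1351619) = 16 × 77658 = 1242528.

1242528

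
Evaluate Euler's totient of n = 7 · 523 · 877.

φ(3210697) = 3210697 · (1 − 1/7) · (1 − 1/523) · (1 − 1/877)
       = 3210697 · 2743632/3210697 = 2743632.

2743632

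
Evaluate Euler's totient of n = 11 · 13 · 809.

96960

φ(115687) = 115687 · (1 − 1/11) · (1 − 1/13) · (1 − 1/809)
       = 115687 · 96960/115687 = 96960.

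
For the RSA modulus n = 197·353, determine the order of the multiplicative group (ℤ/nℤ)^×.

68992

φ(pq) = (p−1)(q−1) = 196 · 352 = 68992.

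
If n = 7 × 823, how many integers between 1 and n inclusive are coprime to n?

4932

φ(7) = 7 − 1 = 6.
φ(823) = 823 − 1 = 822.
Multiply: 6 · 822 = 4932.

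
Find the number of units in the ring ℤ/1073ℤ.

Factor 1073: 1073 = 29 · 37.
φ(1073) = 1073 · (1 − 1/29) · (1 − 1/37)
       = 1073 · 1008/1073 = 1008.

1008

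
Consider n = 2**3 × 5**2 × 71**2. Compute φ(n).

φ(1008200) = 1008200 · (1 − 1/2) · (1 − 1/5) · (1 − 1/71)
       = 1008200 · 280/710 = 397600.

397600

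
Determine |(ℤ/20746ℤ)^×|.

8800

20746 = 2 × 11 × 23 × 41.
φ(20746) = 20746 · (1 − 1/2) · (1 − 1/11) · (1 − 1/23) · (1 − 1/41)
       = 20746 · 8800/20746 = 8800.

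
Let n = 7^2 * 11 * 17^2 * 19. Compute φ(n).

2056320

φ(2959649) = 2959649 · (1 − 1/7) · (1 − 1/11) · (1 − 1/17) · (1 − 1/19)
       = 2959649 · 17280/24871 = 2056320.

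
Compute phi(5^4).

500

φ(5^4) = 5^3·(5−1) = 125·4 = 500.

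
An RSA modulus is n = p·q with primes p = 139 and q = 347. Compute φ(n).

47748

φ(48233) = 48233 · (1 − 1/139) · (1 − 1/347)
       = 48233 · 47748/48233 = 47748.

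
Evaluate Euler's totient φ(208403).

First factor: 208403 = 13 × 17 × 23 × 41.
φ(13) = 13 − 1 = 12.
φ(17) = 17 − 1 = 16.
φ(23) = 23 − 1 = 22.
φ(41) = 41 − 1 = 40.
Multiply: 12 · 16 · 22 · 40 = 168960.

168960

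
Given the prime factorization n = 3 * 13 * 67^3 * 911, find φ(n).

φ(3) = 3 − 1 = 2.
φ(13) = 13 − 1 = 12.
φ(67^3) = 67^3 − 67^2 = 300763 − 4489 = 296274.
φ(911) = 911 − 1 = 910.
φ(10685808627) = 2 × 12 × 296274 × 910 = 6470624160.

6470624160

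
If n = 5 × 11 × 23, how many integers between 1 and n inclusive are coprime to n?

φ(5) = 5 − 1 = 4.
φ(11) = 11 − 1 = 10.
φ(23) = 23 − 1 = 22.
Multiply: 4 · 10 · 22 = 880.

880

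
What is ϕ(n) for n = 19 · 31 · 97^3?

487762560

φ(19) = 19 − 1 = 18.
φ(31) = 31 − 1 = 30.
φ(97^3) = 97^3 − 97^2 = 912673 − 9409 = 903264.
Multiply: 18 · 30 · 903264 = 487762560.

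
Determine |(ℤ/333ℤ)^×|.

333 = 3**2 · 37.
φ(333) = 333 · (1 − 1/3) · (1 − 1/37)
       = 333 · 72/111 = 216.

216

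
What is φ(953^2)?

φ(908209) = 908209 · (1 − 1/953)
       = 908209 · 952/953 = 907256.

907256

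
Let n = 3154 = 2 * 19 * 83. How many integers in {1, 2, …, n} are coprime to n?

1476

φ(3154) = 3154 · (1 − 1/2) · (1 − 1/19) · (1 − 1/83)
       = 3154 · 1476/3154 = 1476.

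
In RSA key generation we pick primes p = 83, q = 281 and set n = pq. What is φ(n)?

22960

φ(pq) = (p−1)(q−1) = 82 · 280 = 22960.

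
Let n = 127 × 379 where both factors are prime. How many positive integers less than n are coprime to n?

φ(48133) = 48133 · (1 − 1/127) · (1 − 1/379)
       = 48133 · 47628/48133 = 47628.

47628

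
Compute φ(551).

First factor: 551 = 19 × 29.
φ(551) = 551 · (1 − 1/19) · (1 − 1/29)
       = 551 · 504/551 = 504.

504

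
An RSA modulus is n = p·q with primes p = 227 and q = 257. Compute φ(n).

57856

For distinct primes, φ(pq) = (p−1)(q−1) = 226 × 256 = 57856.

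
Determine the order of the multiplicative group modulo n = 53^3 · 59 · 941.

7963627360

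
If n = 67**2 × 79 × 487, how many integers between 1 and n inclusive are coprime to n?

φ(172705297) = 172705297 · (1 − 1/67) · (1 − 1/79) · (1 − 1/487)
       = 172705297 · 2501928/2577691 = 167629176.

167629176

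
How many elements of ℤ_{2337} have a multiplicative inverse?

1440

Factor 2337: 2337 = 3 · 19 · 41.
φ(2337) = 2337 · (1 − 1/3) · (1 − 1/19) · (1 − 1/41)
       = 2337 · 1440/2337 = 1440.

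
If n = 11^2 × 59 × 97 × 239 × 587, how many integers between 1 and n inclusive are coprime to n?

85421360640

φ(97150517519) = 97150517519 · (1 − 1/11) · (1 − 1/59) · (1 − 1/97) · (1 − 1/239) · (1 − 1/587)
       = 97150517519 · 7765578240/8831865229 = 85421360640.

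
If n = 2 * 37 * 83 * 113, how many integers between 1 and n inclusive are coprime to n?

φ(694046) = 694046 · (1 − 1/2) · (1 − 1/37) · (1 − 1/83) · (1 − 1/113)
       = 694046 · 330624/694046 = 330624.

330624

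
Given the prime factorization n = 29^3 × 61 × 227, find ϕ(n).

319310880

φ(29^3) = 29^3 − 29^2 = 24389 − 841 = 23548.
φ(61) = 61 − 1 = 60.
φ(227) = 227 − 1 = 226.
Multiply: 23548 · 60 · 226 = 319310880.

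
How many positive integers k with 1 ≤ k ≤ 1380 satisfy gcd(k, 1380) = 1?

352

First factor: 1380 = 2^2 × 3 × 5 × 23.
φ(1380) = 1380 · (1 − 1/2) · (1 − 1/3) · (1 − 1/5) · (1 − 1/23)
       = 1380 · 176/690 = 352.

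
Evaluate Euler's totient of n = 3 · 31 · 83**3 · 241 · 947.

φ(3) = 3 − 1 = 2.
φ(31) = 31 − 1 = 30.
φ(83^3) = 83^3 − 83^2 = 571787 − 6889 = 564898.
φ(241) = 241 − 1 = 240.
φ(947) = 947 − 1 = 946.
Multiply: 2 · 30 · 564898 · 240 · 946 = 7695266515200.

7695266515200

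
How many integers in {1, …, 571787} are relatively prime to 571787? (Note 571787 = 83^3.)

φ(571787) = 571787 · (1 − 1/83)
       = 571787 · 82/83 = 564898.

564898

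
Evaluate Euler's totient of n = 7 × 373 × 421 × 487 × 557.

φ(298176301829) = 298176301829 · (1 − 1/7) · (1 − 1/373) · (1 − 1/421) · (1 − 1/487) · (1 − 1/557)
       = 298176301829 · 253311287040/298176301829 = 253311287040.

253311287040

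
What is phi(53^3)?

φ(53^3) = 53^2·(53−1) = 2809·52 = 146068.

146068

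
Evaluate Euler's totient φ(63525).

63525 = 3 × 5^2 × 7 × 11^2.
φ(3) = 3 − 1 = 2.
φ(5^2) = 5^2 − 5^1 = 25 − 5 = 20.
φ(7) = 7 − 1 = 6.
φ(11^2) = 11^2 − 11^1 = 121 − 11 = 110.
Multiply: 2 · 20 · 6 · 110 = 26400.

26400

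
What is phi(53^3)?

φ(148877) = 148877 · (1 − 1/53)
       = 148877 · 52/53 = 146068.

146068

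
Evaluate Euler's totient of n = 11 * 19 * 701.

126000

φ(146509) = 146509 · (1 − 1/11) · (1 − 1/19) · (1 − 1/701)
       = 146509 · 126000/146509 = 126000.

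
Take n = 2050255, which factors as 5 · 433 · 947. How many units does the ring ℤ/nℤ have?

φ(2050255) = 2050255 · (1 − 1/5) · (1 − 1/433) · (1 − 1/947)
       = 2050255 · 1634688/2050255 = 1634688.

1634688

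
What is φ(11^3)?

φ(1331) = 1331 · (1 − 1/11)
       = 1331 · 10/11 = 1210.

1210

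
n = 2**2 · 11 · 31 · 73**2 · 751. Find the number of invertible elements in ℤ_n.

φ(2^2) = 2^2 − 2^1 = 4 − 2 = 2.
φ(11) = 11 − 1 = 10.
φ(31) = 31 − 1 = 30.
φ(73^2) = 73^1·(73−1) = 73·72 = 5256.
φ(751) = 751 − 1 = 750.
φ(5458835756) = 2 × 10 × 30 × 5256 × 750 = 2365200000.

2365200000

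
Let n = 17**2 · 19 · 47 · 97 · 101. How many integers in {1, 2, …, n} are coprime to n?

2162073600

φ(2528380369) = 2528380369 · (1 − 1/17) · (1 − 1/19) · (1 − 1/47) · (1 − 1/97) · (1 − 1/101)
       = 2528380369 · 127180800/148728257 = 2162073600.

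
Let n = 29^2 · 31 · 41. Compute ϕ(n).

φ(1068911) = 1068911 · (1 − 1/29) · (1 − 1/31) · (1 − 1/41)
       = 1068911 · 33600/36859 = 974400.

974400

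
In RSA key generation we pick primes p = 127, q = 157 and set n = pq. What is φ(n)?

19656

For distinct primes, φ(pq) = (p−1)(q−1) = 126 × 156 = 19656.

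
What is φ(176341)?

First factor: 176341 = 11 · 17 · 23 · 41.
φ(176341) = 176341 · (1 − 1/11) · (1 − 1/17) · (1 − 1/23) · (1 − 1/41)
       = 176341 · 140800/176341 = 140800.

140800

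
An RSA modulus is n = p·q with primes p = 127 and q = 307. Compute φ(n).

38556

For distinct primes, φ(pq) = (p−1)(q−1) = 126 × 306 = 38556.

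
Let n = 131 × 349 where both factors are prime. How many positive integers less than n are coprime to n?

45240

φ(n) = (p − 1)(q − 1) = (131−1)(349−1) = 130·348 = 45240.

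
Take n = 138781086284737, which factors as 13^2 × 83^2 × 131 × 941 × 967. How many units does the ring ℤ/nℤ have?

φ(138781086284737) = 138781086284737 · (1 − 1/13) · (1 − 1/83) · (1 − 1/131) · (1 − 1/941) · (1 − 1/967)
       = 138781086284737 · 116156476800/128620098503 = 125332838467200.

125332838467200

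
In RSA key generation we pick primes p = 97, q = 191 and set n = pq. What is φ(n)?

18240

φ(n) = (p − 1)(q − 1) = (97−1)(191−1) = 96·190 = 18240.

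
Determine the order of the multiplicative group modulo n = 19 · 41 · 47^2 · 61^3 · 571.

φ(19) = 19 − 1 = 18.
φ(41) = 41 − 1 = 40.
φ(47^2) = 47^1·(47−1) = 47·46 = 2162.
φ(61^3) = 61^2·(61−1) = 3721·60 = 223260.
φ(571) = 571 − 1 = 570.
Multiply: 18 · 40 · 2162 · 223260 · 570 = 198095204448000.

198095204448000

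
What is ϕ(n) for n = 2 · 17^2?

φ(2) = 2 − 1 = 1.
φ(17^2) = 17^2 − 17^1 = 289 − 17 = 272.
Multiply: 1 · 272 = 272.

272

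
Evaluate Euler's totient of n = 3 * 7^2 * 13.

φ(1911) = 1911 · (1 − 1/3) · (1 − 1/7) · (1 − 1/13)
       = 1911 · 144/273 = 1008.

1008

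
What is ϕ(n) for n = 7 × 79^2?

36972

φ(43687) = 43687 · (1 − 1/7) · (1 − 1/79)
       = 43687 · 468/553 = 36972.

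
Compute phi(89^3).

697048

φ(89^3) = 89^2·(89−1) = 7921·88 = 697048.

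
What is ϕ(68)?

68 = 2^2 · 17.
φ(68) = 68 · (1 − 1/2) · (1 − 1/17)
       = 68 · 16/34 = 32.

32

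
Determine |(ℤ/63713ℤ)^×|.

56784

63713 = 13^3 · 29.
φ(63713) = 63713 · (1 − 1/13) · (1 − 1/29)
       = 63713 · 336/377 = 56784.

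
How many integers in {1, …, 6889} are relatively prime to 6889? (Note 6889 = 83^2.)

6806

φ(6889) = 6889 · (1 − 1/83)
       = 6889 · 82/83 = 6806.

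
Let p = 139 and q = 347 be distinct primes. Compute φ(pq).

47748

φ(pq) = (p−1)(q−1) = 138 · 346 = 47748.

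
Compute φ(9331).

9331 = 7 * 31 * 43.
φ(7) = 7 − 1 = 6.
φ(31) = 31 − 1 = 30.
φ(43) = 43 − 1 = 42.
φ(9331) = 6 × 30 × 42 = 7560.

7560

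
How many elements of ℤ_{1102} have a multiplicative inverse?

504

Factor 1102: 1102 = 2 · 19 · 29.
φ(2) = 2 − 1 = 1.
φ(19) = 19 − 1 = 18.
φ(29) = 29 − 1 = 28.
φ(1102) = 1 × 18 × 28 = 504.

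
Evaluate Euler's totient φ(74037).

Prime factorization: 74037 = 3 × 23 × 29 × 37.
φ(3) = 3 − 1 = 2.
φ(23) = 23 − 1 = 22.
φ(29) = 29 − 1 = 28.
φ(37) = 37 − 1 = 36.
Multiply: 2 · 22 · 28 · 36 = 44352.

44352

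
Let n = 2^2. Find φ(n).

φ(2^2) = 2^2 − 2^1 = 4 − 2 = 2.

2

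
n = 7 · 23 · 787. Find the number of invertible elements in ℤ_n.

φ(126707) = 126707 · (1 − 1/7) · (1 − 1/23) · (1 − 1/787)
       = 126707 · 103752/126707 = 103752.

103752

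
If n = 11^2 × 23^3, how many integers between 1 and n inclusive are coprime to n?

1280180

φ(1472207) = 1472207 · (1 − 1/11) · (1 − 1/23)
       = 1472207 · 220/253 = 1280180.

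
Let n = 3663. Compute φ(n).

Prime factorization: 3663 = 3**2 · 11 · 37.
φ(3^2) = 3^2 − 3^1 = 9 − 3 = 6.
φ(11) = 11 − 1 = 10.
φ(37) = 37 − 1 = 36.
φ(3663) = 6 × 10 × 36 = 2160.

2160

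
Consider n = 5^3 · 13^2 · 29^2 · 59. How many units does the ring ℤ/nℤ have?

734697600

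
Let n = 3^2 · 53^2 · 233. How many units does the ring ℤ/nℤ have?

3836352

φ(3^2) = 3^1·(3−1) = 3·2 = 6.
φ(53^2) = 53^1·(53−1) = 53·52 = 2756.
φ(233) = 233 − 1 = 232.
Since φ is multiplicative, φ(5890473) = 6 · 2756 · 232 = 3836352.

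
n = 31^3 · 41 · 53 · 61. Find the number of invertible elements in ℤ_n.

3597984000

φ(31^3) = 31^3 − 31^2 = 29791 − 961 = 28830.
φ(41) = 41 − 1 = 40.
φ(53) = 53 − 1 = 52.
φ(61) = 61 − 1 = 60.
Since φ is multiplicative, φ(3948886423) = 28830 · 40 · 52 · 60 = 3597984000.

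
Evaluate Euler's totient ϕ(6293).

5040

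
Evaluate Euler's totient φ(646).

Factor 646: 646 = 2 × 17 × 19.
φ(2) = 2 − 1 = 1.
φ(17) = 17 − 1 = 16.
φ(19) = 19 − 1 = 18.
Since φ is multiplicative, φ(646) = 1 · 16 · 18 = 288.

288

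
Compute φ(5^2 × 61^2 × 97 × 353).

2473574400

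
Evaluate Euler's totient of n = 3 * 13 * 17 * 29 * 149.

1591296

φ(2864823) = 2864823 · (1 − 1/3) · (1 − 1/13) · (1 − 1/17) · (1 − 1/29) · (1 − 1/149)
       = 2864823 · 1591296/2864823 = 1591296.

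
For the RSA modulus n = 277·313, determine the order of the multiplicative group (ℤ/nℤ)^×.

φ(n) = (p − 1)(q − 1) = (277−1)(313−1) = 276·312 = 86112.

86112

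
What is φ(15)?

Prime factorization: 15 = 3 · 5.
φ(15) = 15 · (1 − 1/3) · (1 − 1/5)
       = 15 · 8/15 = 8.

8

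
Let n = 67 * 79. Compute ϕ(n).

5148

φ(5293) = 5293 · (1 − 1/67) · (1 − 1/79)
       = 5293 · 5148/5293 = 5148.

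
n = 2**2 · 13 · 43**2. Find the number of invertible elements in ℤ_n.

φ(96148) = 96148 · (1 − 1/2) · (1 − 1/13) · (1 − 1/43)
       = 96148 · 504/1118 = 43344.

43344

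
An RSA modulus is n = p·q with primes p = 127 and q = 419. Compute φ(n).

52668

φ(53213) = 53213 · (1 − 1/127) · (1 − 1/419)
       = 53213 · 52668/53213 = 52668.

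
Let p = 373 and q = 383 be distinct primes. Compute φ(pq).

142104

φ(pq) = (p−1)(q−1) = 372 · 382 = 142104.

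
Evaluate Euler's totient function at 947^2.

895862

φ(947^2) = 947^1·(947−1) = 947·946 = 895862.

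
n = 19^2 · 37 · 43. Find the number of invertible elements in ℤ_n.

φ(19^2) = 19^1·(19−1) = 19·18 = 342.
φ(37) = 37 − 1 = 36.
φ(43) = 43 − 1 = 42.
φ(574351) = 342 × 36 × 42 = 517104.

517104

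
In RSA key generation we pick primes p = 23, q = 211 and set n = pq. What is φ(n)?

φ(n) = (p − 1)(q − 1) = (23−1)(211−1) = 22·210 = 4620.

4620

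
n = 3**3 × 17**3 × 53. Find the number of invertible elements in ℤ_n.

φ(7030503) = 7030503 · (1 − 1/3) · (1 − 1/17) · (1 − 1/53)
       = 7030503 · 1664/2703 = 4328064.

4328064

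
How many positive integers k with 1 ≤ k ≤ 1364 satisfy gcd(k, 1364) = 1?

600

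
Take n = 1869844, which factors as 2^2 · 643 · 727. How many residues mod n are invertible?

932184

φ(1869844) = 1869844 · (1 − 1/2) · (1 − 1/643) · (1 − 1/727)
       = 1869844 · 466092/934922 = 932184.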